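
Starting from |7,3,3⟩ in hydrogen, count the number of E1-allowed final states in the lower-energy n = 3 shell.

1

E1 requires Δl = ±1, so l_f ∈ {2, 4}; with 0 ≤ l_f ≤ n_f−1 = 2, the allowed l_f values are {2}.
For l_f = 2: m_f ∈ {m_i−1, m_i, m_i+1} ∩ [−2, 2] = {2} → 1 state.
Total: 1.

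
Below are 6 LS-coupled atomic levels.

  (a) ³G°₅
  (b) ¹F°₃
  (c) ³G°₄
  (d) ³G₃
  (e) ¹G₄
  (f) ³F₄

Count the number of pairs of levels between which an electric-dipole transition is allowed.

(a)–(b): forbidden (parity, ΔS, ΔJ).
(a)–(c): forbidden (parity).
(a)–(d): forbidden (ΔJ).
(a)–(e): forbidden (ΔS).
(a)–(f): allowed.
(b)–(c): forbidden (parity, ΔS).
(b)–(d): forbidden (ΔS).
(b)–(e): allowed.
(b)–(f): forbidden (ΔS).
(c)–(d): allowed.
(c)–(e): forbidden (ΔS).
(c)–(f): allowed.
(d)–(e): forbidden (parity, ΔS).
(d)–(f): forbidden (parity).
(e)–(f): forbidden (parity, ΔS).
Allowed pairs: 4 of 15.

4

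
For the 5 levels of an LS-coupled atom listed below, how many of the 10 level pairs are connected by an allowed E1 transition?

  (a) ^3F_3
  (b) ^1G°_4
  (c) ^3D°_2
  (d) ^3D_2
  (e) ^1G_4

(a)–(b): forbidden (ΔS).
(a)–(c): allowed.
(a)–(d): forbidden (parity).
(a)–(e): forbidden (parity, ΔS).
(b)–(c): forbidden (parity, ΔS, ΔL, ΔJ).
(b)–(d): forbidden (ΔS, ΔL, ΔJ).
(b)–(e): allowed.
(c)–(d): allowed.
(c)–(e): forbidden (ΔS, ΔL, ΔJ).
(d)–(e): forbidden (parity, ΔS, ΔL, ΔJ).
Allowed pairs: 3 of 10.

3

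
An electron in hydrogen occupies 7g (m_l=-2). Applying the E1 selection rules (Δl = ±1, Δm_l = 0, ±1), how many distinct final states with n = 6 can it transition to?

6

E1 requires Δl = ±1, so l_f ∈ {3, 5}; with 0 ≤ l_f ≤ n_f−1 = 5, the allowed l_f values are {3, 5}.
For l_f = 3: m_f ∈ {m_i−1, m_i, m_i+1} ∩ [−3, 3] = {-3, -2, -1} → 3 states.
For l_f = 5: m_f ∈ {m_i−1, m_i, m_i+1} ∩ [−5, 5] = {-3, -2, -1} → 3 states.
Total: 6.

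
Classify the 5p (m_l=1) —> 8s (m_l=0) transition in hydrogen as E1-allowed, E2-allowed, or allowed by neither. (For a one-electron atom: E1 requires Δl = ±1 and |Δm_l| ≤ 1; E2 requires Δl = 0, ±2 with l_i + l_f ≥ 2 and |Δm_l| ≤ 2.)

Δl = 0 − 1 = -1; l_i + l_f = 1.
Δm_l = -1.
E1 (Δl = ±1, |Δm_l| ≤ 1): satisfied.
E2 (Δl = 0,±2, l_i+l_f ≥ 2, |Δm_l| ≤ 2): not satisfied.

E1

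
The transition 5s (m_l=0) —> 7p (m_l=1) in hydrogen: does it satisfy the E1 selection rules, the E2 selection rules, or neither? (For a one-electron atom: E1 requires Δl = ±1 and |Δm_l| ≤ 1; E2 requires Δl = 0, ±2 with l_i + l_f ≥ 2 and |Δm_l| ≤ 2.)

E1

Δl = 1 − 0 = +1; l_i + l_f = 1.
Δm_l = +1.
E1 (Δl = ±1, |Δm_l| ≤ 1): satisfied.
E2 (Δl = 0,±2, l_i+l_f ≥ 2, |Δm_l| ≤ 2): not satisfied.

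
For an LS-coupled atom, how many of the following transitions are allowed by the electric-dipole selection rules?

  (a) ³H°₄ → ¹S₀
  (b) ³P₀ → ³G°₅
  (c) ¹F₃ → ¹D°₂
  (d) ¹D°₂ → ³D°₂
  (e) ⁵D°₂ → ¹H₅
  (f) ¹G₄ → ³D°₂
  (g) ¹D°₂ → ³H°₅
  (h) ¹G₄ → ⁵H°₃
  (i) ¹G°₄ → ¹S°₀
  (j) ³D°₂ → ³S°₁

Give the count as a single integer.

(a) forbidden (ΔS, ΔL, ΔJ fail)
(b) forbidden (ΔL, ΔJ fail)
(c) allowed
(d) forbidden (parity, ΔS fail)
(e) forbidden (ΔS, ΔL, ΔJ fail)
(f) forbidden (ΔS, ΔL, ΔJ fail)
(g) forbidden (parity, ΔS, ΔL, ΔJ fail)
(h) forbidden (ΔS fails)
(i) forbidden (parity, ΔL, ΔJ fail)
(j) forbidden (parity, ΔL fail)
Total allowed: 1 of 10.

1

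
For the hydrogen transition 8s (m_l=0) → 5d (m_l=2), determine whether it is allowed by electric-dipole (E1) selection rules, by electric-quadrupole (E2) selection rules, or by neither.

Δl = 2 − 0 = +2; l_i + l_f = 2.
Δm_l = +2.
E1 (Δl = ±1, |Δm_l| ≤ 1): not satisfied.
E2 (Δl = 0,±2, l_i+l_f ≥ 2, |Δm_l| ≤ 2): satisfied.

E2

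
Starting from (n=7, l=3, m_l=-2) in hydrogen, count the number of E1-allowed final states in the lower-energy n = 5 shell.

5

E1 requires Δl = ±1, so l_f ∈ {2, 4}; with 0 ≤ l_f ≤ n_f−1 = 4, the allowed l_f values are {2, 4}.
For l_f = 2: m_f ∈ {m_i−1, m_i, m_i+1} ∩ [−2, 2] = {-2, -1} → 2 states.
For l_f = 4: m_f ∈ {m_i−1, m_i, m_i+1} ∩ [−4, 4] = {-3, -2, -1} → 3 states.
Total: 5.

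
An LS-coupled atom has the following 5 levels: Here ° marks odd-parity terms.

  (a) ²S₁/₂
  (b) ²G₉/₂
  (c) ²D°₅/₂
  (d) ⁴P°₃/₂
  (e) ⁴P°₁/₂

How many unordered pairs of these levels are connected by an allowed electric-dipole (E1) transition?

(a)–(b): forbidden (parity, ΔL, ΔJ).
(a)–(c): forbidden (ΔL, ΔJ).
(a)–(d): forbidden (ΔS).
(a)–(e): forbidden (ΔS).
(b)–(c): forbidden (ΔL, ΔJ).
(b)–(d): forbidden (ΔS, ΔL, ΔJ).
(b)–(e): forbidden (ΔS, ΔL, ΔJ).
(c)–(d): forbidden (parity, ΔS).
(c)–(e): forbidden (parity, ΔS, ΔJ).
(d)–(e): forbidden (parity).
Allowed pairs: 0 of 10.

0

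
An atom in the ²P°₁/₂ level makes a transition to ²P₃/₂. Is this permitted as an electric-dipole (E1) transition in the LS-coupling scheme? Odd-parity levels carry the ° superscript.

allowed

Parity must change: odd → even — ✓.
ΔS = 0: S: 1/2 → 1/2 — ✓.
ΔL = 0, ±1 (not L=0↔0): L: 1 → 1, ΔL = +0 — ✓.
ΔJ = 0, ±1 (not J=0↔0): J: 1/2 → 3/2, ΔJ = +1 — ✓.
All four E1 rules are satisfied.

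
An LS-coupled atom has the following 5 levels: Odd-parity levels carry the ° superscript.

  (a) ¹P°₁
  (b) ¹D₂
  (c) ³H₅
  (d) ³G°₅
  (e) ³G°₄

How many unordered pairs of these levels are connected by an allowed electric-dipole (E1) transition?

(a)–(b): allowed.
(a)–(c): forbidden (ΔS, ΔL, ΔJ).
(a)–(d): forbidden (parity, ΔS, ΔL, ΔJ).
(a)–(e): forbidden (parity, ΔS, ΔL, ΔJ).
(b)–(c): forbidden (parity, ΔS, ΔL, ΔJ).
(b)–(d): forbidden (ΔS, ΔL, ΔJ).
(b)–(e): forbidden (ΔS, ΔL, ΔJ).
(c)–(d): allowed.
(c)–(e): allowed.
(d)–(e): forbidden (parity).
Allowed pairs: 3 of 10.

3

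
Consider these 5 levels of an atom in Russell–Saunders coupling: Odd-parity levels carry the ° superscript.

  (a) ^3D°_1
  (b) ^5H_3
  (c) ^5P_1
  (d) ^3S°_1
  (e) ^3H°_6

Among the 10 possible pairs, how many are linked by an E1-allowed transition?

(a)–(b): forbidden (ΔS, ΔL, ΔJ).
(a)–(c): forbidden (ΔS).
(a)–(d): forbidden (parity, ΔL).
(a)–(e): forbidden (parity, ΔL, ΔJ).
(b)–(c): forbidden (parity, ΔL, ΔJ).
(b)–(d): forbidden (ΔS, ΔL, ΔJ).
(b)–(e): forbidden (ΔS, ΔJ).
(c)–(d): forbidden (ΔS).
(c)–(e): forbidden (ΔS, ΔL, ΔJ).
(d)–(e): forbidden (parity, ΔL, ΔJ).
Allowed pairs: 0 of 10.

0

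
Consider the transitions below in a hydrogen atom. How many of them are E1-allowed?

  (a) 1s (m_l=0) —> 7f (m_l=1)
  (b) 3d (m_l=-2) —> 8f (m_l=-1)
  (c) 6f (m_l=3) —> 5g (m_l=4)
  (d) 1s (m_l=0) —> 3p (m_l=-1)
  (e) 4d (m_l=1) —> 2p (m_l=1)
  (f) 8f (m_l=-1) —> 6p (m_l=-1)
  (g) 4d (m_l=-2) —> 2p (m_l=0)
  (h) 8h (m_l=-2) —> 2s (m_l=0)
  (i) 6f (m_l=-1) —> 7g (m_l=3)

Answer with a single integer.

4

(a) forbidden — Δl = +3 (E1 requires Δl = ±1)
(b) allowed
(c) allowed
(d) allowed
(e) allowed
(f) forbidden — Δl = -2 (E1 requires Δl = ±1)
(g) forbidden — Δm_l = +2 (E1 requires Δm_l = 0, ±1)
(h) forbidden — Δl = -5 (E1 requires Δl = ±1); Δm_l = +2 (E1 requires Δm_l = 0, ±1)
(i) forbidden — Δm_l = +4 (E1 requires Δm_l = 0, ±1)
Total allowed: 4 of 9.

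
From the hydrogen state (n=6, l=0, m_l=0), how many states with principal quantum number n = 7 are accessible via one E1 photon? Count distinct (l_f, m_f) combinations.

E1 requires Δl = ±1, so l_f ∈ {-1, 1}; with 0 ≤ l_f ≤ n_f−1 = 6, the allowed l_f values are {1}.
For l_f = 1: m_f ∈ {m_i−1, m_i, m_i+1} ∩ [−1, 1] = {-1, 0, 1} → 3 states.
Total: 3.

3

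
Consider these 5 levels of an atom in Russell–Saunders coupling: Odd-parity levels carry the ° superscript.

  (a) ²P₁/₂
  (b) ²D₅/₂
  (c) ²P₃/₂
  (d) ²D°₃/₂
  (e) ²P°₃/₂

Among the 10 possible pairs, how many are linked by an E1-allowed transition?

6

(a)–(b): forbidden (parity, ΔJ).
(a)–(c): forbidden (parity).
(a)–(d): allowed.
(a)–(e): allowed.
(b)–(c): forbidden (parity).
(b)–(d): allowed.
(b)–(e): allowed.
(c)–(d): allowed.
(c)–(e): allowed.
(d)–(e): forbidden (parity).
Allowed pairs: 6 of 10.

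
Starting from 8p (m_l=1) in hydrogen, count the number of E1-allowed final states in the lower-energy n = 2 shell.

1

E1 requires Δl = ±1, so l_f ∈ {0, 2}; with 0 ≤ l_f ≤ n_f−1 = 1, the allowed l_f values are {0}.
For l_f = 0: m_f ∈ {m_i−1, m_i, m_i+1} ∩ [−0, 0] = {0} → 1 state.
Total: 1.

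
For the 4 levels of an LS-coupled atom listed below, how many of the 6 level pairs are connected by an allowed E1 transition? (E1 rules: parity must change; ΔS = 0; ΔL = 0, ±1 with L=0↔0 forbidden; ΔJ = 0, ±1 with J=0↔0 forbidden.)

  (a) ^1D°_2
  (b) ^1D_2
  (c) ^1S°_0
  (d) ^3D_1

(a)–(b): allowed.
(a)–(c): forbidden (parity, ΔL, ΔJ).
(a)–(d): forbidden (ΔS).
(b)–(c): forbidden (ΔL, ΔJ).
(b)–(d): forbidden (parity, ΔS).
(c)–(d): forbidden (ΔS, ΔL).
Allowed pairs: 1 of 6.

1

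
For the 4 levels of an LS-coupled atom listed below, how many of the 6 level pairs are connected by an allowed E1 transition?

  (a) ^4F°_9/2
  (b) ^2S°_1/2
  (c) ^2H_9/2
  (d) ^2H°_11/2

1

(a)–(b): forbidden (parity, ΔS, ΔL, ΔJ).
(a)–(c): forbidden (ΔS, ΔL).
(a)–(d): forbidden (parity, ΔS, ΔL).
(b)–(c): forbidden (ΔL, ΔJ).
(b)–(d): forbidden (parity, ΔL, ΔJ).
(c)–(d): allowed.
Allowed pairs: 1 of 6.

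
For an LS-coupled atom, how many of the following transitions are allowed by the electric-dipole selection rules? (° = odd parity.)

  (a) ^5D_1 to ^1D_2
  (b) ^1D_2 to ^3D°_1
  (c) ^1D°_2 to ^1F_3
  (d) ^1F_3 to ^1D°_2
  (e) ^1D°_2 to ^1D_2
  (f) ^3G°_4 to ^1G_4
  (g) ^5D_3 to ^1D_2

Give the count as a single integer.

3

(a) forbidden (parity, ΔS fail)
(b) forbidden (ΔS fails)
(c) allowed
(d) allowed
(e) allowed
(f) forbidden (ΔS fails)
(g) forbidden (parity, ΔS fail)
Total allowed: 3 of 7.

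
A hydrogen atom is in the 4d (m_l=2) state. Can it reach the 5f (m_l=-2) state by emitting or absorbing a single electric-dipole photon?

Δl = 3 − 2 = +1; the E1 rule Δl = ±1 is passes.
Δm_l = -2 − (2) = -4. E1 requires Δm_l = 0, ±1: fails.
The transition is electric-dipole forbidden.

forbidden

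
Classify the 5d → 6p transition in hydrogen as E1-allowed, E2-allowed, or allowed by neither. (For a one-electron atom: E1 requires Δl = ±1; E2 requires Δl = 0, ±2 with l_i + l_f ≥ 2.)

Δl = 1 − 2 = -1; l_i + l_f = 3.
E1 (Δl = ±1): satisfied.
E2 (Δl = 0,±2, l_i+l_f ≥ 2): not satisfied.

E1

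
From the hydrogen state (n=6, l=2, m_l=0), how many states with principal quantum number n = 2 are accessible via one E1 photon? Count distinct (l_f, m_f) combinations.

E1 requires Δl = ±1, so l_f ∈ {1, 3}; with 0 ≤ l_f ≤ n_f−1 = 1, the allowed l_f values are {1}.
For l_f = 1: m_f ∈ {m_i−1, m_i, m_i+1} ∩ [−1, 1] = {-1, 0, 1} → 3 states.
Total: 3.

3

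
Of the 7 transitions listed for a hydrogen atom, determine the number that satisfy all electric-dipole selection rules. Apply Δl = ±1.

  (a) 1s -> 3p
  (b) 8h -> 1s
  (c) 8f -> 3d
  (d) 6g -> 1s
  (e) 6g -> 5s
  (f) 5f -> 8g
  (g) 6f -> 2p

(a) allowed
(b) forbidden — Δl = -5 (E1 requires Δl = ±1)
(c) allowed
(d) forbidden — Δl = -4 (E1 requires Δl = ±1)
(e) forbidden — Δl = -4 (E1 requires Δl = ±1)
(f) allowed
(g) forbidden — Δl = -2 (E1 requires Δl = ±1)
Total allowed: 3 of 7.

3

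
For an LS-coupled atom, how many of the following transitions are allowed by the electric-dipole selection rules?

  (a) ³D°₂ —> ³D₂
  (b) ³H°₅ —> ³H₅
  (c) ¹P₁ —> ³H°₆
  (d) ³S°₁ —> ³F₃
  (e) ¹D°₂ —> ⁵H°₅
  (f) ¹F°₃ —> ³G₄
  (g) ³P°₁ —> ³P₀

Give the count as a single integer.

3

(a) allowed
(b) allowed
(c) forbidden (ΔS, ΔL, ΔJ fail)
(d) forbidden (ΔL, ΔJ fail)
(e) forbidden (parity, ΔS, ΔL, ΔJ fail)
(f) forbidden (ΔS fails)
(g) allowed
Total allowed: 3 of 7.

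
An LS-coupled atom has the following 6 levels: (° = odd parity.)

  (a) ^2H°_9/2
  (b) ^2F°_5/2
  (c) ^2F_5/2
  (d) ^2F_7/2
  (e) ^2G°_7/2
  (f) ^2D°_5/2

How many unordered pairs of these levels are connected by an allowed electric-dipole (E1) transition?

6

(a)–(b): forbidden (parity, ΔL, ΔJ).
(a)–(c): forbidden (ΔL, ΔJ).
(a)–(d): forbidden (ΔL).
(a)–(e): forbidden (parity).
(a)–(f): forbidden (parity, ΔL, ΔJ).
(b)–(c): allowed.
(b)–(d): allowed.
(b)–(e): forbidden (parity).
(b)–(f): forbidden (parity).
(c)–(d): forbidden (parity).
(c)–(e): allowed.
(c)–(f): allowed.
(d)–(e): allowed.
(d)–(f): allowed.
(e)–(f): forbidden (parity, ΔL).
Allowed pairs: 6 of 15.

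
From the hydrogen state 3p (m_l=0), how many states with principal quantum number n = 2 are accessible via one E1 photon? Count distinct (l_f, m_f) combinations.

1

E1 requires Δl = ±1, so l_f ∈ {0, 2}; with 0 ≤ l_f ≤ n_f−1 = 1, the allowed l_f values are {0}.
For l_f = 0: m_f ∈ {m_i−1, m_i, m_i+1} ∩ [−0, 0] = {0} → 1 state.
Total: 1.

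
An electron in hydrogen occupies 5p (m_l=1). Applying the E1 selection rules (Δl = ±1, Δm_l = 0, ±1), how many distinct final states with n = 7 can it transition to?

E1 requires Δl = ±1, so l_f ∈ {0, 2}; with 0 ≤ l_f ≤ n_f−1 = 6, the allowed l_f values are {0, 2}.
For l_f = 0: m_f ∈ {m_i−1, m_i, m_i+1} ∩ [−0, 0] = {0} → 1 state.
For l_f = 2: m_f ∈ {m_i−1, m_i, m_i+1} ∩ [−2, 2] = {0, 1, 2} → 3 states.
Total: 4.

4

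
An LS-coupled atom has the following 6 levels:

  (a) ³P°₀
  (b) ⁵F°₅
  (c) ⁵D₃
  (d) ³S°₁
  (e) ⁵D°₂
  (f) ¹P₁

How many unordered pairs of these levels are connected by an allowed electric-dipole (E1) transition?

1

(a)–(b): forbidden (parity, ΔS, ΔL, ΔJ).
(a)–(c): forbidden (ΔS, ΔJ).
(a)–(d): forbidden (parity).
(a)–(e): forbidden (parity, ΔS, ΔJ).
(a)–(f): forbidden (ΔS).
(b)–(c): forbidden (ΔJ).
(b)–(d): forbidden (parity, ΔS, ΔL, ΔJ).
(b)–(e): forbidden (parity, ΔJ).
(b)–(f): forbidden (ΔS, ΔL, ΔJ).
(c)–(d): forbidden (ΔS, ΔL, ΔJ).
(c)–(e): allowed.
(c)–(f): forbidden (parity, ΔS, ΔJ).
(d)–(e): forbidden (parity, ΔS, ΔL).
(d)–(f): forbidden (ΔS).
(e)–(f): forbidden (ΔS).
Allowed pairs: 1 of 15.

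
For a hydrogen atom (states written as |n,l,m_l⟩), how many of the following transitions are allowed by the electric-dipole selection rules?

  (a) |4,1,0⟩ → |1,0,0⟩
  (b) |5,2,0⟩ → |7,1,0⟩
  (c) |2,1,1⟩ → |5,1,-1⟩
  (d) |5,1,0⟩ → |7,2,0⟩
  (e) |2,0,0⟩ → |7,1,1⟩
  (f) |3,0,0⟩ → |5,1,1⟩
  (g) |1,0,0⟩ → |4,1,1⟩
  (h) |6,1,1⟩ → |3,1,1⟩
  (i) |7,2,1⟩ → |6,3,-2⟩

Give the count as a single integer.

6

(a) allowed
(b) allowed
(c) forbidden — Δl = +0 (E1 requires Δl = ±1); Δm_l = -2 (E1 requires Δm_l = 0, ±1)
(d) allowed
(e) allowed
(f) allowed
(g) allowed
(h) forbidden — Δl = +0 (E1 requires Δl = ±1)
(i) forbidden — Δm_l = -3 (E1 requires Δm_l = 0, ±1)
Total allowed: 6 of 9.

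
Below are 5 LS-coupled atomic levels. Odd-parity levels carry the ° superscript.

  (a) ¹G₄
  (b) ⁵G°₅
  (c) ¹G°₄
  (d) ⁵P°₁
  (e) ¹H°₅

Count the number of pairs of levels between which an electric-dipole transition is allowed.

(a)–(b): forbidden (ΔS).
(a)–(c): allowed.
(a)–(d): forbidden (ΔS, ΔL, ΔJ).
(a)–(e): allowed.
(b)–(c): forbidden (parity, ΔS).
(b)–(d): forbidden (parity, ΔL, ΔJ).
(b)–(e): forbidden (parity, ΔS).
(c)–(d): forbidden (parity, ΔS, ΔL, ΔJ).
(c)–(e): forbidden (parity).
(d)–(e): forbidden (parity, ΔS, ΔL, ΔJ).
Allowed pairs: 2 of 10.

2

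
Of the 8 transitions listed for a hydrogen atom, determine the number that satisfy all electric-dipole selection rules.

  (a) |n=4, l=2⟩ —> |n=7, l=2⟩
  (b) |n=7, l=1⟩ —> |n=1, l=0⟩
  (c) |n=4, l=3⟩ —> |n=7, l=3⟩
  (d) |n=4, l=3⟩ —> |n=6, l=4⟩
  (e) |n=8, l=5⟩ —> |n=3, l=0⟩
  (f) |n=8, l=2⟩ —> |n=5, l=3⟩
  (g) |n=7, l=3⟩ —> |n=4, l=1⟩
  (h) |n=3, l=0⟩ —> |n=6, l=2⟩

3

(a) forbidden — Δl = +0 (E1 requires Δl = ±1)
(b) allowed
(c) forbidden — Δl = +0 (E1 requires Δl = ±1)
(d) allowed
(e) forbidden — Δl = -5 (E1 requires Δl = ±1)
(f) allowed
(g) forbidden — Δl = -2 (E1 requires Δl = ±1)
(h) forbidden — Δl = +2 (E1 requires Δl = ±1)
Total allowed: 3 of 8.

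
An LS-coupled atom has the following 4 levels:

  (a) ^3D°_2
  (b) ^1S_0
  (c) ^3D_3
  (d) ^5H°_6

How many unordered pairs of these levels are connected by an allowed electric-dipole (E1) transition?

(a)–(b): forbidden (ΔS, ΔL, ΔJ).
(a)–(c): allowed.
(a)–(d): forbidden (parity, ΔS, ΔL, ΔJ).
(b)–(c): forbidden (parity, ΔS, ΔL, ΔJ).
(b)–(d): forbidden (ΔS, ΔL, ΔJ).
(c)–(d): forbidden (ΔS, ΔL, ΔJ).
Allowed pairs: 1 of 6.

1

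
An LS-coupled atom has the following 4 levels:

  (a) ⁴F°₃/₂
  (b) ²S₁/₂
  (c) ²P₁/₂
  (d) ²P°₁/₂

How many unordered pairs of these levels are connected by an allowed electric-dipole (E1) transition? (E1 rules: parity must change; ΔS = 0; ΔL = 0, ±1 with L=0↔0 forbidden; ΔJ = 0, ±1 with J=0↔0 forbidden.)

(a)–(b): forbidden (ΔS, ΔL).
(a)–(c): forbidden (ΔS, ΔL).
(a)–(d): forbidden (parity, ΔS, ΔL).
(b)–(c): forbidden (parity).
(b)–(d): allowed.
(c)–(d): allowed.
Allowed pairs: 2 of 6.

2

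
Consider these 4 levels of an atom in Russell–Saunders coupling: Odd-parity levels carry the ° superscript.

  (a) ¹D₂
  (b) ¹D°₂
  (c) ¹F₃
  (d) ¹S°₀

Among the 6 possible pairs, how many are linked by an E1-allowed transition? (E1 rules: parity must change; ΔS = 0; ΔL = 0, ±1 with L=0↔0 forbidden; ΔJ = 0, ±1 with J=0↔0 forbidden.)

2

(a)–(b): allowed.
(a)–(c): forbidden (parity).
(a)–(d): forbidden (ΔL, ΔJ).
(b)–(c): allowed.
(b)–(d): forbidden (parity, ΔL, ΔJ).
(c)–(d): forbidden (ΔL, ΔJ).
Allowed pairs: 2 of 6.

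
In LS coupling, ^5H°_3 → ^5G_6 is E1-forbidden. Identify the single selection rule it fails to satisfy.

Initial level: S=2, L=5, J=3, parity odd. Final level: S=2, L=4, J=6, parity even.
Parity must change: odd → even — passes.
ΔS = 0: S: 2 → 2 — passes.
ΔL = 0, ±1 (not L=0↔0): L: 5 → 4, ΔL = -1 — passes.
ΔJ = 0, ±1 (not J=0↔0): J: 3 → 6, ΔJ = +3 — fails.

the ΔJ = 0, ±1 rule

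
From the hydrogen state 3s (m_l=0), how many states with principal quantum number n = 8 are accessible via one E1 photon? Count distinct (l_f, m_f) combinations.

3

E1 requires Δl = ±1, so l_f ∈ {-1, 1}; with 0 ≤ l_f ≤ n_f−1 = 7, the allowed l_f values are {1}.
For l_f = 1: m_f ∈ {m_i−1, m_i, m_i+1} ∩ [−1, 1] = {-1, 0, 1} → 3 states.
Total: 3.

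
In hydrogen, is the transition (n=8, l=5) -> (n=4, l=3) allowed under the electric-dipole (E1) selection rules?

forbidden

Initial l = 5, final l = 3, so Δl = -2. E1 requires Δl = ±1: ✗.
The transition is electric-dipole forbidden.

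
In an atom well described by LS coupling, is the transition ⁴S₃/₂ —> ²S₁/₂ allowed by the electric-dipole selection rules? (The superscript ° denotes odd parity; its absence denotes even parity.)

forbidden

Reading off the term symbols: S 3/2→1/2, L 0→0, J 3/2→1/2, parity even→even.
Parity must change: even → even — violated.
ΔS = 0: S: 3/2 → 1/2 — violated.
ΔL = 0, ±1 (not L=0↔0): L: 0 → 0, ΔL = +0 — violated.
ΔJ = 0, ±1 (not J=0↔0): J: 3/2 → 1/2, ΔJ = -1 — satisfied.
Rule(s) violated: parity, ΔS, ΔL.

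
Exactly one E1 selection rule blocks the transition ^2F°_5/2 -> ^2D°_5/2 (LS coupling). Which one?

Initial level: S=1/2, L=3, J=5/2, parity odd. Final level: S=1/2, L=2, J=5/2, parity odd.
ΔS = 0: S: 1/2 → 1/2 — ✓.
ΔL = 0, ±1 (not L=0↔0): L: 3 → 2, ΔL = -1 — ✓.
ΔJ = 0, ±1 (not J=0↔0): J: 5/2 → 5/2, ΔJ = +0 — ✓.
Parity must change: odd → odd — ✗.

parity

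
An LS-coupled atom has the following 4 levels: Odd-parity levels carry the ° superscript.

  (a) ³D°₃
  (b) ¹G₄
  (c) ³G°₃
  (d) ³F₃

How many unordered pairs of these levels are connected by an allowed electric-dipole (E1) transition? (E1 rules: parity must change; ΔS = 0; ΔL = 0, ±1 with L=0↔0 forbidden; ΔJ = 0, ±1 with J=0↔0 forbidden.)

2

(a)–(b): forbidden (ΔS, ΔL).
(a)–(c): forbidden (parity, ΔL).
(a)–(d): allowed.
(b)–(c): forbidden (ΔS).
(b)–(d): forbidden (parity, ΔS).
(c)–(d): allowed.
Allowed pairs: 2 of 6.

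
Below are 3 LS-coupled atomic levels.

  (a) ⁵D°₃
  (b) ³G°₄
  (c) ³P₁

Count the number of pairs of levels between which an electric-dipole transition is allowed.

0

(a)–(b): forbidden (parity, ΔS, ΔL).
(a)–(c): forbidden (ΔS, ΔJ).
(b)–(c): forbidden (ΔL, ΔJ).
Allowed pairs: 0 of 3.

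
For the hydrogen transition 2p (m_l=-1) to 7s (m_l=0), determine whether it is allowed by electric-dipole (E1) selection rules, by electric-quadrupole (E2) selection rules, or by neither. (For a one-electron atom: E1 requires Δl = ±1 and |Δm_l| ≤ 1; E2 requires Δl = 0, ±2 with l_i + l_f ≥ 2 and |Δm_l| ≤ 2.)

E1

Δl = 0 − 1 = -1; l_i + l_f = 1.
Δm_l = +1.
E1 (Δl = ±1, |Δm_l| ≤ 1): satisfied.
E2 (Δl = 0,±2, l_i+l_f ≥ 2, |Δm_l| ≤ 2): not satisfied.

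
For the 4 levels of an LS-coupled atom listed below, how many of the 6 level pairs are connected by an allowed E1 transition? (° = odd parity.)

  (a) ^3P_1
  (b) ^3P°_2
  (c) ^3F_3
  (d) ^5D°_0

1

(a)–(b): allowed.
(a)–(c): forbidden (parity, ΔL, ΔJ).
(a)–(d): forbidden (ΔS).
(b)–(c): forbidden (ΔL).
(b)–(d): forbidden (parity, ΔS, ΔJ).
(c)–(d): forbidden (ΔS, ΔJ).
Allowed pairs: 1 of 6.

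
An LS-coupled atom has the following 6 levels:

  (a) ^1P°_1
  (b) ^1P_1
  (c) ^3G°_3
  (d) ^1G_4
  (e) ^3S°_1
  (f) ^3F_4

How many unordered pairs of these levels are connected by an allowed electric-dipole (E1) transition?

(a)–(b): allowed.
(a)–(c): forbidden (parity, ΔS, ΔL, ΔJ).
(a)–(d): forbidden (ΔL, ΔJ).
(a)–(e): forbidden (parity, ΔS).
(a)–(f): forbidden (ΔS, ΔL, ΔJ).
(b)–(c): forbidden (ΔS, ΔL, ΔJ).
(b)–(d): forbidden (parity, ΔL, ΔJ).
(b)–(e): forbidden (ΔS).
(b)–(f): forbidden (parity, ΔS, ΔL, ΔJ).
(c)–(d): forbidden (ΔS).
(c)–(e): forbidden (parity, ΔL, ΔJ).
(c)–(f): allowed.
(d)–(e): forbidden (ΔS, ΔL, ΔJ).
(d)–(f): forbidden (parity, ΔS).
(e)–(f): forbidden (ΔL, ΔJ).
Allowed pairs: 2 of 15.

2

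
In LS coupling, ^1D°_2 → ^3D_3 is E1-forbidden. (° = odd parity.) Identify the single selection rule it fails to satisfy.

the ΔS = 0 rule

Reading off the term symbols: S 0→1, L 2→2, J 2→3, parity odd→even.
Parity must change: odd → even — ok.
ΔS = 0: S: 0 → 1 — fails.
ΔL = 0, ±1 (not L=0↔0): L: 2 → 2, ΔL = +0 — ok.
ΔJ = 0, ±1 (not J=0↔0): J: 2 → 3, ΔJ = +1 — ok.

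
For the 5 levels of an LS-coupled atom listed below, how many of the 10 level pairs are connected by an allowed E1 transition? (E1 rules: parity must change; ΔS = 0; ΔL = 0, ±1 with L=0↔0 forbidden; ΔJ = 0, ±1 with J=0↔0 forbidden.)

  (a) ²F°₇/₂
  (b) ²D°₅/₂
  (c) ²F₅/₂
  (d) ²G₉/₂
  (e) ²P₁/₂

3

(a)–(b): forbidden (parity).
(a)–(c): allowed.
(a)–(d): allowed.
(a)–(e): forbidden (ΔL, ΔJ).
(b)–(c): allowed.
(b)–(d): forbidden (ΔL, ΔJ).
(b)–(e): forbidden (ΔJ).
(c)–(d): forbidden (parity, ΔJ).
(c)–(e): forbidden (parity, ΔL, ΔJ).
(d)–(e): forbidden (parity, ΔL, ΔJ).
Allowed pairs: 3 of 10.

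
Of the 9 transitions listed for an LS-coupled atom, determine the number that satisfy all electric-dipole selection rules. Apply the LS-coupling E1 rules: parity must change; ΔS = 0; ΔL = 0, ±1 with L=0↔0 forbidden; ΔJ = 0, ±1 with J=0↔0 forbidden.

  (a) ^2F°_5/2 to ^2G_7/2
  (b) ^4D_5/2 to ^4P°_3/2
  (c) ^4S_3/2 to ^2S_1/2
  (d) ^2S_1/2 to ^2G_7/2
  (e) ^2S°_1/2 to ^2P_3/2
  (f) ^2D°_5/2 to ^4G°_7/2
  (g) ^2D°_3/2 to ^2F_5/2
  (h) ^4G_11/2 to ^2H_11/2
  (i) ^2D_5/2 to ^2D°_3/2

5

(a) allowed
(b) allowed
(c) forbidden (parity, ΔS, ΔL fail)
(d) forbidden (parity, ΔL, ΔJ fail)
(e) allowed
(f) forbidden (parity, ΔS, ΔL fail)
(g) allowed
(h) forbidden (parity, ΔS fail)
(i) allowed
Total allowed: 5 of 9.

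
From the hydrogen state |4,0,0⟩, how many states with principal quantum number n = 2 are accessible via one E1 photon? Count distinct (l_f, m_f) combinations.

E1 requires Δl = ±1, so l_f ∈ {-1, 1}; with 0 ≤ l_f ≤ n_f−1 = 1, the allowed l_f values are {1}.
For l_f = 1: m_f ∈ {m_i−1, m_i, m_i+1} ∩ [−1, 1] = {-1, 0, 1} → 3 states.
Total: 3.

3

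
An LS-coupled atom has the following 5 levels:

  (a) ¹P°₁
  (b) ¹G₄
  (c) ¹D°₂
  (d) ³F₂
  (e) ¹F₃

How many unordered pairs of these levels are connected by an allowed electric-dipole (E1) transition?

(a)–(b): forbidden (ΔL, ΔJ).
(a)–(c): forbidden (parity).
(a)–(d): forbidden (ΔS, ΔL).
(a)–(e): forbidden (ΔL, ΔJ).
(b)–(c): forbidden (ΔL, ΔJ).
(b)–(d): forbidden (parity, ΔS, ΔJ).
(b)–(e): forbidden (parity).
(c)–(d): forbidden (ΔS).
(c)–(e): allowed.
(d)–(e): forbidden (parity, ΔS).
Allowed pairs: 1 of 10.

1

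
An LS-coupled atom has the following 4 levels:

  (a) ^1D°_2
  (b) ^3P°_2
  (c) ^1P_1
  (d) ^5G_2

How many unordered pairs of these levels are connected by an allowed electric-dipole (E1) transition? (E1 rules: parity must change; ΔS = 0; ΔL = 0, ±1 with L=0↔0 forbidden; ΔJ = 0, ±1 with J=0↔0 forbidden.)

1

(a)–(b): forbidden (parity, ΔS).
(a)–(c): allowed.
(a)–(d): forbidden (ΔS, ΔL).
(b)–(c): forbidden (ΔS).
(b)–(d): forbidden (ΔS, ΔL).
(c)–(d): forbidden (parity, ΔS, ΔL).
Allowed pairs: 1 of 6.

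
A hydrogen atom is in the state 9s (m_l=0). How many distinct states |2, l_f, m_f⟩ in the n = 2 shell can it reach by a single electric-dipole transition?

E1 requires Δl = ±1, so l_f ∈ {-1, 1}; with 0 ≤ l_f ≤ n_f−1 = 1, the allowed l_f values are {1}.
For l_f = 1: m_f ∈ {m_i−1, m_i, m_i+1} ∩ [−1, 1] = {-1, 0, 1} → 3 states.
Total: 3.

3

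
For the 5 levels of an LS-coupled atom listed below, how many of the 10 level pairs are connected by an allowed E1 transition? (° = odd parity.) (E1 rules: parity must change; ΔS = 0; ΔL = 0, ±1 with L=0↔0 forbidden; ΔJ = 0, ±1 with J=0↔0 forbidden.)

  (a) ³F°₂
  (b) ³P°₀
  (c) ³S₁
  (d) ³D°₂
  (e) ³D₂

(a)–(b): forbidden (parity, ΔL, ΔJ).
(a)–(c): forbidden (ΔL).
(a)–(d): forbidden (parity).
(a)–(e): allowed.
(b)–(c): allowed.
(b)–(d): forbidden (parity, ΔJ).
(b)–(e): forbidden (ΔJ).
(c)–(d): forbidden (ΔL).
(c)–(e): forbidden (parity, ΔL).
(d)–(e): allowed.
Allowed pairs: 3 of 10.

3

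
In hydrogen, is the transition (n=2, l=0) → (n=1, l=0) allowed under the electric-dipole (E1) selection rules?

forbidden

Δl = 0 − 0 = +0; the E1 rule Δl = ±1 is violated.
The transition is electric-dipole forbidden.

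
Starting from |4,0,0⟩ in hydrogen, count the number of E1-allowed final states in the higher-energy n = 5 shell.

E1 requires Δl = ±1, so l_f ∈ {-1, 1}; with 0 ≤ l_f ≤ n_f−1 = 4, the allowed l_f values are {1}.
For l_f = 1: m_f ∈ {m_i−1, m_i, m_i+1} ∩ [−1, 1] = {-1, 0, 1} → 3 states.
Total: 3.

3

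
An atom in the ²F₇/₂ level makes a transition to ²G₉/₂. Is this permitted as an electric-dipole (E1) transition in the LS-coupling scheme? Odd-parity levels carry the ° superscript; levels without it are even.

Reading off the term symbols: S 1/2→1/2, L 3→4, J 7/2→9/2, parity even→even.
Parity must change: even → even — fails.
ΔS = 0: S: 1/2 → 1/2 — passes.
ΔL = 0, ±1 (not L=0↔0): L: 3 → 4, ΔL = +1 — passes.
ΔJ = 0, ±1 (not J=0↔0): J: 7/2 → 9/2, ΔJ = +1 — passes.
Rule(s) violated: parity.

forbidden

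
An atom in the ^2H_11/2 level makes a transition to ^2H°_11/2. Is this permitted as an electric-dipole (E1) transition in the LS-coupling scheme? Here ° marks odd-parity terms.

ΔS = 0: S: 1/2 → 1/2 — satisfied.
ΔJ = 0, ±1 (not J=0↔0): J: 11/2 → 11/2, ΔJ = +0 — satisfied.
Parity must change: even → odd — satisfied.
ΔL = 0, ±1 (not L=0↔0): L: 5 → 5, ΔL = +0 — satisfied.
All four E1 rules are satisfied.

allowed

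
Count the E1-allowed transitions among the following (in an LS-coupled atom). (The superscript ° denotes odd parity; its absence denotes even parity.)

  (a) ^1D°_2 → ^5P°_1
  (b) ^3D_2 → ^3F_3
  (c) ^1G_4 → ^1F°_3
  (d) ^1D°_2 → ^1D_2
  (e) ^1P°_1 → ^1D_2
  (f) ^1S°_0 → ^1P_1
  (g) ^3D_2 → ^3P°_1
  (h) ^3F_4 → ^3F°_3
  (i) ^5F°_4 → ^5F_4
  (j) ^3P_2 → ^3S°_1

8

(a) forbidden (parity, ΔS fail)
(b) forbidden (parity fails)
(c) allowed
(d) allowed
(e) allowed
(f) allowed
(g) allowed
(h) allowed
(i) allowed
(j) allowed
Total allowed: 8 of 10.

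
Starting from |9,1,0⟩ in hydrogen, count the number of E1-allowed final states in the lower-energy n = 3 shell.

E1 requires Δl = ±1, so l_f ∈ {0, 2}; with 0 ≤ l_f ≤ n_f−1 = 2, the allowed l_f values are {0, 2}.
For l_f = 0: m_f ∈ {m_i−1, m_i, m_i+1} ∩ [−0, 0] = {0} → 1 state.
For l_f = 2: m_f ∈ {m_i−1, m_i, m_i+1} ∩ [−2, 2] = {-1, 0, 1} → 3 states.
Total: 4.

4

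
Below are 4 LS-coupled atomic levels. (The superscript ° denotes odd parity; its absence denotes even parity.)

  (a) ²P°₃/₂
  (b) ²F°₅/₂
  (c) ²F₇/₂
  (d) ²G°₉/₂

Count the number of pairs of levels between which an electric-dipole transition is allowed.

2

(a)–(b): forbidden (parity, ΔL).
(a)–(c): forbidden (ΔL, ΔJ).
(a)–(d): forbidden (parity, ΔL, ΔJ).
(b)–(c): allowed.
(b)–(d): forbidden (parity, ΔJ).
(c)–(d): allowed.
Allowed pairs: 2 of 6.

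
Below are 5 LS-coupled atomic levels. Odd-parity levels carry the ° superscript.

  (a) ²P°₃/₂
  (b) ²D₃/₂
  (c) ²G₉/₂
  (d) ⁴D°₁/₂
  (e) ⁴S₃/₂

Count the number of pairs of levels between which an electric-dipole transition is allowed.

(a)–(b): allowed.
(a)–(c): forbidden (ΔL, ΔJ).
(a)–(d): forbidden (parity, ΔS).
(a)–(e): forbidden (ΔS).
(b)–(c): forbidden (parity, ΔL, ΔJ).
(b)–(d): forbidden (ΔS).
(b)–(e): forbidden (parity, ΔS, ΔL).
(c)–(d): forbidden (ΔS, ΔL, ΔJ).
(c)–(e): forbidden (parity, ΔS, ΔL, ΔJ).
(d)–(e): forbidden (ΔL).
Allowed pairs: 1 of 10.

1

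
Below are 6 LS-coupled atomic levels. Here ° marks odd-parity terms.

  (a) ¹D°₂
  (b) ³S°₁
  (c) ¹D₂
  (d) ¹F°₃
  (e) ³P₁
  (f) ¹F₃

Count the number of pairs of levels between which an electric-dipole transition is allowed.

(a)–(b): forbidden (parity, ΔS, ΔL).
(a)–(c): allowed.
(a)–(d): forbidden (parity).
(a)–(e): forbidden (ΔS).
(a)–(f): allowed.
(b)–(c): forbidden (ΔS, ΔL).
(b)–(d): forbidden (parity, ΔS, ΔL, ΔJ).
(b)–(e): allowed.
(b)–(f): forbidden (ΔS, ΔL, ΔJ).
(c)–(d): allowed.
(c)–(e): forbidden (parity, ΔS).
(c)–(f): forbidden (parity).
(d)–(e): forbidden (ΔS, ΔL, ΔJ).
(d)–(f): allowed.
(e)–(f): forbidden (parity, ΔS, ΔL, ΔJ).
Allowed pairs: 5 of 15.

5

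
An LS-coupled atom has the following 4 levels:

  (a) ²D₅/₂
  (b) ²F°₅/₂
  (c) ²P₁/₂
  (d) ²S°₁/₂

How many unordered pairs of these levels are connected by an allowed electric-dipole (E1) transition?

2

(a)–(b): allowed.
(a)–(c): forbidden (parity, ΔJ).
(a)–(d): forbidden (ΔL, ΔJ).
(b)–(c): forbidden (ΔL, ΔJ).
(b)–(d): forbidden (parity, ΔL, ΔJ).
(c)–(d): allowed.
Allowed pairs: 2 of 6.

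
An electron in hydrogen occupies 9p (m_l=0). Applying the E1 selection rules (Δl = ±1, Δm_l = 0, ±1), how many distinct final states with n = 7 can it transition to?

E1 requires Δl = ±1, so l_f ∈ {0, 2}; with 0 ≤ l_f ≤ n_f−1 = 6, the allowed l_f values are {0, 2}.
For l_f = 0: m_f ∈ {m_i−1, m_i, m_i+1} ∩ [−0, 0] = {0} → 1 state.
For l_f = 2: m_f ∈ {m_i−1, m_i, m_i+1} ∩ [−2, 2] = {-1, 0, 1} → 3 states.
Total: 4.

4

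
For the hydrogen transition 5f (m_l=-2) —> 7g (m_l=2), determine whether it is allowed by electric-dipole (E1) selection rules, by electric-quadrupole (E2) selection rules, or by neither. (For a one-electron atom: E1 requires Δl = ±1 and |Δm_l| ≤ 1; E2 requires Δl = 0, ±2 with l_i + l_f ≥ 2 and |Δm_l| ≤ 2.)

neither

Δl = 4 − 3 = +1; l_i + l_f = 7.
Δm_l = +4.
E1 (Δl = ±1, |Δm_l| ≤ 1): not satisfied.
E2 (Δl = 0,±2, l_i+l_f ≥ 2, |Δm_l| ≤ 2): not satisfied.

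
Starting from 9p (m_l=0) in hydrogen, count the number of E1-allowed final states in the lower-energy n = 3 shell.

4

E1 requires Δl = ±1, so l_f ∈ {0, 2}; with 0 ≤ l_f ≤ n_f−1 = 2, the allowed l_f values are {0, 2}.
For l_f = 0: m_f ∈ {m_i−1, m_i, m_i+1} ∩ [−0, 0] = {0} → 1 state.
For l_f = 2: m_f ∈ {m_i−1, m_i, m_i+1} ∩ [−2, 2] = {-1, 0, 1} → 3 states.
Total: 4.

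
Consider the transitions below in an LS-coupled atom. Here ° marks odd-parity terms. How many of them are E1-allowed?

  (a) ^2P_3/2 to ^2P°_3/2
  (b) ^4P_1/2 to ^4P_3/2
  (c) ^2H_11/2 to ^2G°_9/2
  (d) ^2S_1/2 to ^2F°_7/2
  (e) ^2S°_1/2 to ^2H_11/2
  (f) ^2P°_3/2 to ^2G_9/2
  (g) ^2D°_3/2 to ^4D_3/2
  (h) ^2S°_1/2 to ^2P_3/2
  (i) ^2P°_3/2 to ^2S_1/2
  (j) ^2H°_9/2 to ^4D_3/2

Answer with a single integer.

(a) allowed
(b) forbidden (parity fails)
(c) allowed
(d) forbidden (ΔL, ΔJ fail)
(e) forbidden (ΔL, ΔJ fail)
(f) forbidden (ΔL, ΔJ fail)
(g) forbidden (ΔS fails)
(h) allowed
(i) allowed
(j) forbidden (ΔS, ΔL, ΔJ fail)
Total allowed: 4 of 10.

4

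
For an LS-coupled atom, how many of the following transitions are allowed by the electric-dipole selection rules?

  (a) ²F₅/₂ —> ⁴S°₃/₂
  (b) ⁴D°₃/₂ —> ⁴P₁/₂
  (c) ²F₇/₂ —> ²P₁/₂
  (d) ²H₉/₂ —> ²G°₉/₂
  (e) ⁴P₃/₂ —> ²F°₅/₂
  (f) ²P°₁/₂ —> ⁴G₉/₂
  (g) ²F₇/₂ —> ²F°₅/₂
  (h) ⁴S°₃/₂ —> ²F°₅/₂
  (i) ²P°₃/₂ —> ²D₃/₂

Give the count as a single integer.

(a) forbidden (ΔS, ΔL fail)
(b) allowed
(c) forbidden (parity, ΔL, ΔJ fail)
(d) allowed
(e) forbidden (ΔS, ΔL fail)
(f) forbidden (ΔS, ΔL, ΔJ fail)
(g) allowed
(h) forbidden (parity, ΔS, ΔL fail)
(i) allowed
Total allowed: 4 of 9.

4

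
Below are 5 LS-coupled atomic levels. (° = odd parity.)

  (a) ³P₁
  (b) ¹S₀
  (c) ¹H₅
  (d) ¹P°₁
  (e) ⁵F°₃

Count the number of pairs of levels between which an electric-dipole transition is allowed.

1

(a)–(b): forbidden (parity, ΔS).
(a)–(c): forbidden (parity, ΔS, ΔL, ΔJ).
(a)–(d): forbidden (ΔS).
(a)–(e): forbidden (ΔS, ΔL, ΔJ).
(b)–(c): forbidden (parity, ΔL, ΔJ).
(b)–(d): allowed.
(b)–(e): forbidden (ΔS, ΔL, ΔJ).
(c)–(d): forbidden (ΔL, ΔJ).
(c)–(e): forbidden (ΔS, ΔL, ΔJ).
(d)–(e): forbidden (parity, ΔS, ΔL, ΔJ).
Allowed pairs: 1 of 10.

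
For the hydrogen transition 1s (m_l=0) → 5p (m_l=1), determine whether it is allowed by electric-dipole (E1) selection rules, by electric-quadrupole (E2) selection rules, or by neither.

E1

Δl = 1 − 0 = +1; l_i + l_f = 1.
Δm_l = +1.
E1 (Δl = ±1, |Δm_l| ≤ 1): satisfied.
E2 (Δl = 0,±2, l_i+l_f ≥ 2, |Δm_l| ≤ 2): not satisfied.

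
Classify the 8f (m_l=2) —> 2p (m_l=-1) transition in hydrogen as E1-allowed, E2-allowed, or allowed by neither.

Δl = 1 − 3 = -2; l_i + l_f = 4.
Δm_l = -3.
E1 (Δl = ±1, |Δm_l| ≤ 1): not satisfied.
E2 (Δl = 0,±2, l_i+l_f ≥ 2, |Δm_l| ≤ 2): not satisfied.

neither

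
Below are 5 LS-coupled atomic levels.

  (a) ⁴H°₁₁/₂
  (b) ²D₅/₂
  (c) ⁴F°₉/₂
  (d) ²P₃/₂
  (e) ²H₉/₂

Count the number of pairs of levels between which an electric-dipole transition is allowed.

(a)–(b): forbidden (ΔS, ΔL, ΔJ).
(a)–(c): forbidden (parity, ΔL).
(a)–(d): forbidden (ΔS, ΔL, ΔJ).
(a)–(e): forbidden (ΔS).
(b)–(c): forbidden (ΔS, ΔJ).
(b)–(d): forbidden (parity).
(b)–(e): forbidden (parity, ΔL, ΔJ).
(c)–(d): forbidden (ΔS, ΔL, ΔJ).
(c)–(e): forbidden (ΔS, ΔL).
(d)–(e): forbidden (parity, ΔL, ΔJ).
Allowed pairs: 0 of 10.

0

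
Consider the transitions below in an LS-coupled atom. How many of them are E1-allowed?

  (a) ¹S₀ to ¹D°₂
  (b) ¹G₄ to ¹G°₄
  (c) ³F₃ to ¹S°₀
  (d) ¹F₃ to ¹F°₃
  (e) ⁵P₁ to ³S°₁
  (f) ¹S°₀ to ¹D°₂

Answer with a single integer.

(a) forbidden (ΔL, ΔJ fail)
(b) allowed
(c) forbidden (ΔS, ΔL, ΔJ fail)
(d) allowed
(e) forbidden (ΔS fails)
(f) forbidden (parity, ΔL, ΔJ fail)
Total allowed: 2 of 6.

2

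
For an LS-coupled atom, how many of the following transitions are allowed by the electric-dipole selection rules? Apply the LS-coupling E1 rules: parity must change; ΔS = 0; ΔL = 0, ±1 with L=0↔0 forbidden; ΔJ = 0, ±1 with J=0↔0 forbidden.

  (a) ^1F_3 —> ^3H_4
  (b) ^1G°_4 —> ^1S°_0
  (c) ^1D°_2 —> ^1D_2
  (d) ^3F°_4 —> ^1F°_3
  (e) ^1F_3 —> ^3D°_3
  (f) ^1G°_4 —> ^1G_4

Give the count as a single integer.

(a) forbidden (parity, ΔS, ΔL fail)
(b) forbidden (parity, ΔL, ΔJ fail)
(c) allowed
(d) forbidden (parity, ΔS fail)
(e) forbidden (ΔS fails)
(f) allowed
Total allowed: 2 of 6.

2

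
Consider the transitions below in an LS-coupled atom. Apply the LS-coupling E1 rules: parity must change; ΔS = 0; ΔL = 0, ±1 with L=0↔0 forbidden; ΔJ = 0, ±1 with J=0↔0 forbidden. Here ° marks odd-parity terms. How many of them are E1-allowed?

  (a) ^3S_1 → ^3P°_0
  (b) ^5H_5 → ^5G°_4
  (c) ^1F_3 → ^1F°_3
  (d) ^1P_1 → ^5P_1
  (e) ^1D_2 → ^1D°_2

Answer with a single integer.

(a) allowed
(b) allowed
(c) allowed
(d) forbidden (parity, ΔS fail)
(e) allowed
Total allowed: 4 of 5.

4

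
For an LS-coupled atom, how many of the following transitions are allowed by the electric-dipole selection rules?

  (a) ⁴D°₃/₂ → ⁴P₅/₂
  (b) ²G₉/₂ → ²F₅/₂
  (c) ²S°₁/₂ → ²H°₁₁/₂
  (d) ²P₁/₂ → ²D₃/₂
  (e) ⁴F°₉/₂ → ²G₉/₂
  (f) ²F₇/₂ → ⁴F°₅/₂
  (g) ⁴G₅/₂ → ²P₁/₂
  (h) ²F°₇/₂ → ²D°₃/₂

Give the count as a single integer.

1

(a) allowed
(b) forbidden (parity, ΔJ fail)
(c) forbidden (parity, ΔL, ΔJ fail)
(d) forbidden (parity fails)
(e) forbidden (ΔS fails)
(f) forbidden (ΔS fails)
(g) forbidden (parity, ΔS, ΔL, ΔJ fail)
(h) forbidden (parity, ΔJ fail)
Total allowed: 1 of 8.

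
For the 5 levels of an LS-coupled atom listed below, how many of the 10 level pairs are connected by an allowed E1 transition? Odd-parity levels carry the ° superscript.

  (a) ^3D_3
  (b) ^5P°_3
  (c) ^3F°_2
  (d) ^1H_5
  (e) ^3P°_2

(a)–(b): forbidden (ΔS).
(a)–(c): allowed.
(a)–(d): forbidden (parity, ΔS, ΔL, ΔJ).
(a)–(e): allowed.
(b)–(c): forbidden (parity, ΔS, ΔL).
(b)–(d): forbidden (ΔS, ΔL, ΔJ).
(b)–(e): forbidden (parity, ΔS).
(c)–(d): forbidden (ΔS, ΔL, ΔJ).
(c)–(e): forbidden (parity, ΔL).
(d)–(e): forbidden (ΔS, ΔL, ΔJ).
Allowed pairs: 2 of 10.

2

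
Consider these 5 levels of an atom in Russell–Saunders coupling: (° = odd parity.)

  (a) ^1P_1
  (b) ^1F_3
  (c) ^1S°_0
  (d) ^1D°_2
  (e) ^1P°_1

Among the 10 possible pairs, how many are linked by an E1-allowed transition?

(a)–(b): forbidden (parity, ΔL, ΔJ).
(a)–(c): allowed.
(a)–(d): allowed.
(a)–(e): allowed.
(b)–(c): forbidden (ΔL, ΔJ).
(b)–(d): allowed.
(b)–(e): forbidden (ΔL, ΔJ).
(c)–(d): forbidden (parity, ΔL, ΔJ).
(c)–(e): forbidden (parity).
(d)–(e): forbidden (parity).
Allowed pairs: 4 of 10.

4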